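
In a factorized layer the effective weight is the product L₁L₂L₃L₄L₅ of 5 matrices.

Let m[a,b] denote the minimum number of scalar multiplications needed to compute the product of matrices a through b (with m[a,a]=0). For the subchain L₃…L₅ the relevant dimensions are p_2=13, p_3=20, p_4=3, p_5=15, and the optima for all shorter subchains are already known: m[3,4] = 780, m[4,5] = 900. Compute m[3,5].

1365

m[3,5] = min over k∈[3,4] of m[3,k]+m[k+1,5]+p_{2}·p_k·p_{5}.
k=3: 0 + 900 + 13·20·15 = 4800; k=4: 780 + 0 + 13·3·15 = 1365.
Minimum: 1365 at k=4.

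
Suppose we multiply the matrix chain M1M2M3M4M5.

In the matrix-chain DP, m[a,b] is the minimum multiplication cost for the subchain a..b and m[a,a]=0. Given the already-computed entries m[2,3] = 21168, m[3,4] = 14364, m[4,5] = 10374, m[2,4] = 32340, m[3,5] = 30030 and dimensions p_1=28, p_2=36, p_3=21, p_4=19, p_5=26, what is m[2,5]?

46172

m[2,5] = min over k∈[2,4] of m[2,k]+m[k+1,5]+p_{1}·p_k·p_{5}.
k=2: 0 + 30030 + 28·36·26 = 56238; k=3: 21168 + 10374 + 28·21·26 = 46830; k=4: 32340 + 0 + 28·19·26 = 46172.
Minimum: 46172 at k=4.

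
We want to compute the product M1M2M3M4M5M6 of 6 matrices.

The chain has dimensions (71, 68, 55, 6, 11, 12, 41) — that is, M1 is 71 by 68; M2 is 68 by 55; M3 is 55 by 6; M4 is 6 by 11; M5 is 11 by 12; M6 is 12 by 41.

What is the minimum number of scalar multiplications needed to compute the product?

Adjacent pairs: M1M2 = 71·68·55 = 265540; M2M3 = 68·55·6 = 22440; M3M4 = 55·6·11 = 3630; M4M5 = 6·11·12 = 792; M5M6 = 11·12·41 = 5412.
Length 3: M1..M3: k=1: 0+22440+71·68·6=51408; k=2: 265540+0+71·55·6=288970 → min 51408 | M2..M4: k=2: 0+3630+68·55·11=44770; k=3: 22440+0+68·6·11=26928 → min 26928 | M3..M5: k=3: 0+792+55·6·12=4752; k=4: 3630+0+55·11·12=10890 → min 4752 | M4..M6: k=4: 0+5412+6·11·41=8118; k=5: 792+0+6·12·41=3744 → min 3744.
Length 4: M1..M4: k=1: 0+26928+71·68·11=80036; k=2: 265540+3630+71·55·11=312125; k=3: 51408+0+71·6·11=56094 → min 56094 | M2..M5: k=2: 0+4752+68·55·12=49632; k=3: 22440+792+68·6·12=28128; k=4: 26928+0+68·11·12=35904 → min 28128 | M3..M6: k=3: 0+3744+55·6·41=17274; k=4: 3630+5412+55·11·41=33847; k=5: 4752+0+55·12·41=31812 → min 17274.
Length 5: M1..M5: k=1: 0+28128+71·68·12=86064; k=2: 265540+4752+71·55·12=317152; k=3: 51408+792+71·6·12=57312; k=4: 56094+0+71·11·12=65466 → min 57312 | M2..M6: k=2: 0+17274+68·55·41=170614; k=3: 22440+3744+68·6·41=42912; k=4: 26928+5412+68·11·41=63008; k=5: 28128+0+68·12·41=61584 → min 42912.
Length 6: M1..M6: k=1: 0+42912+71·68·41=240860; k=2: 265540+17274+71·55·41=442919; k=3: 51408+3744+71·6·41=72618; k=4: 56094+5412+71·11·41=93527; k=5: 57312+0+71·12·41=92244 → min 72618.
Optimal order: ((M1(M2M3))((M4M5)M6)) with cost 72618.

72618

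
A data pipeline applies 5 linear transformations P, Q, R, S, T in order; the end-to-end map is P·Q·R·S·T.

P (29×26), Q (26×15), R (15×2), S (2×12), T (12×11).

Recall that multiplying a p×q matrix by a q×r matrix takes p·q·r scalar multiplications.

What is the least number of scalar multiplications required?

3190

Adjacent pairs: PQ = 29·26·15 = 11310; QR = 26·15·2 = 780; RS = 15·2·12 = 360; ST = 2·12·11 = 264.
Length 3: P..R: k=1: 0+780+29·26·2=2288; k=2: 11310+0+29·15·2=12180 → min 2288 | Q..S: k=2: 0+360+26·15·12=5040; k=3: 780+0+26·2·12=1404 → min 1404 | R..T: k=3: 0+264+15·2·11=594; k=4: 360+0+15·12·11=2340 → min 594.
Length 4: P..S: k=1: 0+1404+29·26·12=10452; k=2: 11310+360+29·15·12=16890; k=3: 2288+0+29·2·12=2984 → min 2984 | Q..T: k=2: 0+594+26·15·11=4884; k=3: 780+264+26·2·11=1616; k=4: 1404+0+26·12·11=4836 → min 1616.
Length 5: P..T: k=1: 0+1616+29·26·11=9910; k=2: 11310+594+29·15·11=16689; k=3: 2288+264+29·2·11=3190; k=4: 2984+0+29·12·11=6812 → min 3190.
Optimal order: ((P·(Q·R))·(S·T)) with cost 3190.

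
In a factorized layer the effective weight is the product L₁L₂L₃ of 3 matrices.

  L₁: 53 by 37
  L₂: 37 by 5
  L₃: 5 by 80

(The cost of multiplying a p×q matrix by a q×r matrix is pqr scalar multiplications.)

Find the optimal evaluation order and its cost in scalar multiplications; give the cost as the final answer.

(L₁(L₂L₃)): cost 171680.
((L₁L₂)L₃): cost 31005.
Optimal: ((L₁L₂)L₃) with cost 31005.

31005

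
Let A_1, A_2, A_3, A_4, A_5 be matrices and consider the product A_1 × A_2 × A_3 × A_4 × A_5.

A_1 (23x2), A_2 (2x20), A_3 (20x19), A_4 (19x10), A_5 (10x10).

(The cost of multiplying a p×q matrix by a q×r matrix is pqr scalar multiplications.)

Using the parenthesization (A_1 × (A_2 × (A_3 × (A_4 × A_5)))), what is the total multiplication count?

(A_4 × A_5): 19×10 by 10×10 → 19×10, cost 19·10·10 = 1900
(A_3 × (A_4 × A_5)): 20×19 by 19×10 → 20×10, cost 20·19·10 = 3800; cumulative 5700
(A_2 × (A_3 × (A_4 × A_5))): 2×20 by 20×10 → 2×10, cost 2·20·10 = 400; cumulative 6100
(A_1 × (A_2 × (A_3 × (A_4 × A_5)))): 23×2 by 2×10 → 23×10, cost 23·2·10 = 460; cumulative 6560
Total: 6560 scalar multiplications.

6560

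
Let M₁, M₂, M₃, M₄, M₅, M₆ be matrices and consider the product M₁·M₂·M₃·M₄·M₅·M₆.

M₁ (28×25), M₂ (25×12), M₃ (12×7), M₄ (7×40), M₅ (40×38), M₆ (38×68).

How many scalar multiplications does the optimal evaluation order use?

Adjacent pairs: M₁M₂ = 28·25·12 = 8400; M₂M₃ = 25·12·7 = 2100; M₃M₄ = 12·7·40 = 3360; M₄M₅ = 7·40·38 = 10640; M₅M₆ = 40·38·68 = 103360.
Length 3: M₁..M₃: k=1: 0+2100+28·25·7=7000; k=2: 8400+0+28·12·7=10752 → min 7000 | M₂..M₄: k=2: 0+3360+25·12·40=15360; k=3: 2100+0+25·7·40=9100 → min 9100 | M₃..M₅: k=3: 0+10640+12·7·38=13832; k=4: 3360+0+12·40·38=21600 → min 13832 | M₄..M₆: k=4: 0+103360+7·40·68=122400; k=5: 10640+0+7·38·68=28728 → min 28728.
Length 4: M₁..M₄: k=1: 0+9100+28·25·40=37100; k=2: 8400+3360+28·12·40=25200; k=3: 7000+0+28·7·40=14840 → min 14840 | M₂..M₅: k=2: 0+13832+25·12·38=25232; k=3: 2100+10640+25·7·38=19390; k=4: 9100+0+25·40·38=47100 → min 19390 | M₃..M₆: k=3: 0+28728+12·7·68=34440; k=4: 3360+103360+12·40·68=139360; k=5: 13832+0+12·38·68=44840 → min 34440.
Length 5: M₁..M₅: k=1: 0+19390+28·25·38=45990; k=2: 8400+13832+28·12·38=35000; k=3: 7000+10640+28·7·38=25088; k=4: 14840+0+28·40·38=57400 → min 25088 | M₂..M₆: k=2: 0+34440+25·12·68=54840; k=3: 2100+28728+25·7·68=42728; k=4: 9100+103360+25·40·68=180460; k=5: 19390+0+25·38·68=83990 → min 42728.
Length 6: M₁..M₆: k=1: 0+42728+28·25·68=90328; k=2: 8400+34440+28·12·68=65688; k=3: 7000+28728+28·7·68=49056; k=4: 14840+103360+28·40·68=194360; k=5: 25088+0+28·38·68=97440 → min 49056.
Optimal order: ((M₁·(M₂·M₃))·((M₄·M₅)·M₆)) with cost 49056.

49056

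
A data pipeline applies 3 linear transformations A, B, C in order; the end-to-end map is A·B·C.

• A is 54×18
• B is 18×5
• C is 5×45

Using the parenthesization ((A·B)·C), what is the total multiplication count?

(A·B): 54×18 by 18×5 → 54×5, cost 54·18·5 = 4860
((A·B)·C): 54×5 by 5×45 → 54×45, cost 54·5·45 = 12150; cumulative 17010
Total: 17010 scalar multiplications.

17010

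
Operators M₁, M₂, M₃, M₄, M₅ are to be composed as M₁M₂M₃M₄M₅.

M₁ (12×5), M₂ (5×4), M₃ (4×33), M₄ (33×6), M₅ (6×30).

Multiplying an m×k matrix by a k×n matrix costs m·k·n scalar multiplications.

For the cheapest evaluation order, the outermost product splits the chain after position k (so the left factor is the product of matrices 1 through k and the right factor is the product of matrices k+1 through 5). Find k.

Adjacent pairs: M₁M₂ = 12·5·4 = 240; M₂M₃ = 5·4·33 = 660; M₃M₄ = 4·33·6 = 792; M₄M₅ = 33·6·30 = 5940.
Length 3: M₁..M₃: k=1: 0+660+12·5·33=2640; k=2: 240+0+12·4·33=1824 → min 1824 | M₂..M₄: k=2: 0+792+5·4·6=912; k=3: 660+0+5·33·6=1650 → min 912 | M₃..M₅: k=3: 0+5940+4·33·30=9900; k=4: 792+0+4·6·30=1512 → min 1512.
Length 4: M₁..M₄: k=1: 0+912+12·5·6=1272; k=2: 240+792+12·4·6=1320; k=3: 1824+0+12·33·6=4200 → min 1272 | M₂..M₅: k=2: 0+1512+5·4·30=2112; k=3: 660+5940+5·33·30=11550; k=4: 912+0+5·6·30=1812 → min 1812.
Top-level splits: k=1: (M₁..M₁)·(M₂..M₅) → 0+1812+12·5·30 = 3612; k=2: (M₁..M₂)·(M₃..M₅) → 240+1512+12·4·30 = 3192; k=3: (M₁..M₃)·(M₄..M₅) → 1824+5940+12·33·30 = 19644; k=4: (M₁..M₄)·(M₅..M₅) → 1272+0+12·6·30 = 3432.
Best split is after M₂, i.e. k = 2.

2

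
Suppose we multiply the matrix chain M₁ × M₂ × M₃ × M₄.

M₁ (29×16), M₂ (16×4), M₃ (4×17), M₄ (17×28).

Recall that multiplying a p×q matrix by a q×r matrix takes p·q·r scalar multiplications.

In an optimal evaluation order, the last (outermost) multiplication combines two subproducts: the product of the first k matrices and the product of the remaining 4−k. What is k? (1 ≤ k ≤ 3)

2

Adjacent pairs: M₁M₂ = 29·16·4 = 1856; M₂M₃ = 16·4·17 = 1088; M₃M₄ = 4·17·28 = 1904.
Length 3: M₁..M₃: k=1: 0+1088+29·16·17=8976; k=2: 1856+0+29·4·17=3828 → min 3828 | M₂..M₄: k=2: 0+1904+16·4·28=3696; k=3: 1088+0+16·17·28=8704 → min 3696.
Top-level splits: k=1: (M₁..M₁)·(M₂..M₄) → 0+3696+29·16·28 = 16688; k=2: (M₁..M₂)·(M₃..M₄) → 1856+1904+29·4·28 = 7008; k=3: (M₁..M₃)·(M₄..M₄) → 3828+0+29·17·28 = 17632.
Best split is after M₂, i.e. k = 2.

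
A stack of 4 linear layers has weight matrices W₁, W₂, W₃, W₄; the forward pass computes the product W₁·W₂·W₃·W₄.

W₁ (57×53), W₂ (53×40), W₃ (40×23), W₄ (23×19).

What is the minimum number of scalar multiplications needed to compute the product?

115159

Adjacent pairs: W₁W₂ = 57·53·40 = 120840; W₂W₃ = 53·40·23 = 48760; W₃W₄ = 40·23·19 = 17480.
Length 3: W₁..W₃: k=1: 0+48760+57·53·23=118243; k=2: 120840+0+57·40·23=173280 → min 118243 | W₂..W₄: k=2: 0+17480+53·40·19=57760; k=3: 48760+0+53·23·19=71921 → min 57760.
Length 4: W₁..W₄: k=1: 0+57760+57·53·19=115159; k=2: 120840+17480+57·40·19=181640; k=3: 118243+0+57·23·19=143152 → min 115159.
Optimal order: (W₁·(W₂·(W₃·W₄))) with cost 115159.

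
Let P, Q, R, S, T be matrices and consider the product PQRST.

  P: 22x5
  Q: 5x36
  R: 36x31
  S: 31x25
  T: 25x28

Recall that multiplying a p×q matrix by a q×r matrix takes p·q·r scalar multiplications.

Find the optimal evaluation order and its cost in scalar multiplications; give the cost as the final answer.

Adjacent pairs: PQ = 22·5·36 = 3960; QR = 5·36·31 = 5580; RS = 36·31·25 = 27900; ST = 31·25·28 = 21700.
Length 3: P..R: k=1: 0+5580+22·5·31=8990; k=2: 3960+0+22·36·31=28512 → min 8990 | Q..S: k=2: 0+27900+5·36·25=32400; k=3: 5580+0+5·31·25=9455 → min 9455 | R..T: k=3: 0+21700+36·31·28=52948; k=4: 27900+0+36·25·28=53100 → min 52948.
Length 4: P..S: k=1: 0+9455+22·5·25=12205; k=2: 3960+27900+22·36·25=51660; k=3: 8990+0+22·31·25=26040 → min 12205 | Q..T: k=2: 0+52948+5·36·28=57988; k=3: 5580+21700+5·31·28=31620; k=4: 9455+0+5·25·28=12955 → min 12955.
Length 5: P..T: k=1: 0+12955+22·5·28=16035; k=2: 3960+52948+22·36·28=79084; k=3: 8990+21700+22·31·28=49786; k=4: 12205+0+22·25·28=27605 → min 16035.
Optimal parenthesization: (P(((QR)S)T)) with cost 16035.

16035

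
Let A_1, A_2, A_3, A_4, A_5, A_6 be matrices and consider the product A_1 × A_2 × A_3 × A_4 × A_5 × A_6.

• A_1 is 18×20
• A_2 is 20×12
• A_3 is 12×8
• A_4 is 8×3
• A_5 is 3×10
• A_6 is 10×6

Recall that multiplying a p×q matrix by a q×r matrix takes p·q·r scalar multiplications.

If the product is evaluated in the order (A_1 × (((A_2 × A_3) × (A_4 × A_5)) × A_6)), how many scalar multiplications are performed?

7120

(A_2 × A_3): 20×12 by 12×8 → 20×8, cost 20·12·8 = 1920
(A_4 × A_5): 8×3 by 3×10 → 8×10, cost 8·3·10 = 240
((A_2 × A_3) × (A_4 × A_5)): 20×8 by 8×10 → 20×10, cost 20·8·10 = 1600; cumulative 3760
(((A_2 × A_3) × (A_4 × A_5)) × A_6): 20×10 by 10×6 → 20×6, cost 20·10·6 = 1200; cumulative 4960
(A_1 × (((A_2 × A_3) × (A_4 × A_5)) × A_6)): 18×20 by 20×6 → 18×6, cost 18·20·6 = 2160; cumulative 7120
Total: 7120 scalar multiplications.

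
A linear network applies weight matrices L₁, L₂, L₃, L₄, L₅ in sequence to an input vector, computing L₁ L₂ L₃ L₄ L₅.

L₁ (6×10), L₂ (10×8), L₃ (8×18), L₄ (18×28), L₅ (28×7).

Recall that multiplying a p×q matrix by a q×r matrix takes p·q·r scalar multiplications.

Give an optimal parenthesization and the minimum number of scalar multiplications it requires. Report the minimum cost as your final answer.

5352

Adjacent pairs: L₁L₂ = 6·10·8 = 480; L₂L₃ = 10·8·18 = 1440; L₃L₄ = 8·18·28 = 4032; L₄L₅ = 18·28·7 = 3528.
Length 3: L₁..L₃: k=1: 0+1440+6·10·18=2520; k=2: 480+0+6·8·18=1344 → min 1344 | L₂..L₄: k=2: 0+4032+10·8·28=6272; k=3: 1440+0+10·18·28=6480 → min 6272 | L₃..L₅: k=3: 0+3528+8·18·7=4536; k=4: 4032+0+8·28·7=5600 → min 4536.
Length 4: L₁..L₄: k=1: 0+6272+6·10·28=7952; k=2: 480+4032+6·8·28=5856; k=3: 1344+0+6·18·28=4368 → min 4368 | L₂..L₅: k=2: 0+4536+10·8·7=5096; k=3: 1440+3528+10·18·7=6228; k=4: 6272+0+10·28·7=8232 → min 5096.
Length 5: L₁..L₅: k=1: 0+5096+6·10·7=5516; k=2: 480+4536+6·8·7=5352; k=3: 1344+3528+6·18·7=5628; k=4: 4368+0+6·28·7=5544 → min 5352.
Optimal parenthesization: ((L₁ L₂) (L₃ (L₄ L₅))) with cost 5352.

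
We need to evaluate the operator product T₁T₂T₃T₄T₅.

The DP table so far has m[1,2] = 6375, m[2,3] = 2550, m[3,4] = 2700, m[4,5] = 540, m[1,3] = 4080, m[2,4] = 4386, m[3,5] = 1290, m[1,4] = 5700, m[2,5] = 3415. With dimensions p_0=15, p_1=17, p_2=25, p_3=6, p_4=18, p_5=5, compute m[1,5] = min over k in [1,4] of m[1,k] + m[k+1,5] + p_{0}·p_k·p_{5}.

4690

m[1,5] = min over k∈[1,4] of m[1,k]+m[k+1,5]+p_{0}·p_k·p_{5}.
k=1: 0 + 3415 + 15·17·5 = 4690; k=2: 6375 + 1290 + 15·25·5 = 9540; k=3: 4080 + 540 + 15·6·5 = 5070; k=4: 5700 + 0 + 15·18·5 = 7050.
Minimum: 4690 at k=1.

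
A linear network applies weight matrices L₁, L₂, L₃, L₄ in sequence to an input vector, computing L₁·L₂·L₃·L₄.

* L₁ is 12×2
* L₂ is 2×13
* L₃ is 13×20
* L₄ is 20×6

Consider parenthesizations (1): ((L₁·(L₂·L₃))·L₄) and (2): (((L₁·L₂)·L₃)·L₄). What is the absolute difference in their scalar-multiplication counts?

2432

Order (1) = ((L₁·(L₂·L₃))·L₄): (L₂·L₃): 2×13 by 13×20 → 2×20, cost 2·13·20 = 520; (L₁·(L₂·L₃)): 12×2 by 2×20 → 12×20, cost 12·2·20 = 480; cumulative 1000; ((L₁·(L₂·L₃))·L₄): 12×20 by 20×6 → 12×6, cost 12·20·6 = 1440; cumulative 2440. Total 2440.
Order (2) = (((L₁·L₂)·L₃)·L₄): (L₁·L₂): 12×2 by 2×13 → 12×13, cost 12·2·13 = 312; ((L₁·L₂)·L₃): 12×13 by 13×20 → 12×20, cost 12·13·20 = 3120; cumulative 3432; (((L₁·L₂)·L₃)·L₄): 12×20 by 20×6 → 12×6, cost 12·20·6 = 1440; cumulative 4872. Total 4872.
Difference: |2440 − 4872| = 2432.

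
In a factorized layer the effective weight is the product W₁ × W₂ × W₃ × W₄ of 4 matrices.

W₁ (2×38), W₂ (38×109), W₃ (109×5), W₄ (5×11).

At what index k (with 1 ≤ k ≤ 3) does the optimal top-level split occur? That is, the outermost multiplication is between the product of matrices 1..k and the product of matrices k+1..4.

3

Adjacent pairs: W₁W₂ = 2·38·109 = 8284; W₂W₃ = 38·109·5 = 20710; W₃W₄ = 109·5·11 = 5995.
Length 3: W₁..W₃: k=1: 0+20710+2·38·5=21090; k=2: 8284+0+2·109·5=9374 → min 9374 | W₂..W₄: k=2: 0+5995+38·109·11=51557; k=3: 20710+0+38·5·11=22800 → min 22800.
Top-level splits: k=1: (W₁..W₁)·(W₂..W₄) → 0+22800+2·38·11 = 23636; k=2: (W₁..W₂)·(W₃..W₄) → 8284+5995+2·109·11 = 16677; k=3: (W₁..W₃)·(W₄..W₄) → 9374+0+2·5·11 = 9484.
Best split is after W₃, i.e. k = 3.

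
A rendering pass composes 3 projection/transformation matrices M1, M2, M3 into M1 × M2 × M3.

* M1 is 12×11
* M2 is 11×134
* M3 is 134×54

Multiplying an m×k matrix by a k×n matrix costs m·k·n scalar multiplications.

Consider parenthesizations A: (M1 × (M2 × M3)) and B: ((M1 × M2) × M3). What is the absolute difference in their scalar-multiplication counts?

Order A = (M1 × (M2 × M3)): (M2 × M3): 11×134 by 134×54 → 11×54, cost 11·134·54 = 79596; (M1 × (M2 × M3)): 12×11 by 11×54 → 12×54, cost 12·11·54 = 7128; cumulative 86724. Total 86724.
Order B = ((M1 × M2) × M3): (M1 × M2): 12×11 by 11×134 → 12×134, cost 12·11·134 = 17688; ((M1 × M2) × M3): 12×134 by 134×54 → 12×54, cost 12·134·54 = 86832; cumulative 104520. Total 104520.
Difference: |86724 − 104520| = 17796.

17796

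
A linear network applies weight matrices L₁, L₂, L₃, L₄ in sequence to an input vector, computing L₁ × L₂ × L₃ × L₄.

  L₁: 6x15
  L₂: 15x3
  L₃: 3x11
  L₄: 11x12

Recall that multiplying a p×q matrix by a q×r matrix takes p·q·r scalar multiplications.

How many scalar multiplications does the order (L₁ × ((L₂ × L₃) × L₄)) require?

3555

(L₂ × L₃): 15×3 by 3×11 → 15×11, cost 15·3·11 = 495
((L₂ × L₃) × L₄): 15×11 by 11×12 → 15×12, cost 15·11·12 = 1980; cumulative 2475
(L₁ × ((L₂ × L₃) × L₄)): 6×15 by 15×12 → 6×12, cost 6·15·12 = 1080; cumulative 3555
Total: 3555 scalar multiplications.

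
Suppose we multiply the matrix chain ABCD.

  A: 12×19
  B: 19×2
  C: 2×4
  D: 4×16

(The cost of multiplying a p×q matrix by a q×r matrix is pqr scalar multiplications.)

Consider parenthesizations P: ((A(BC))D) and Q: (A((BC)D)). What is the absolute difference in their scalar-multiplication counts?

Order P = ((A(BC))D): (BC): 19×2 by 2×4 → 19×4, cost 19·2·4 = 152; (A(BC)): 12×19 by 19×4 → 12×4, cost 12·19·4 = 912; cumulative 1064; ((A(BC))D): 12×4 by 4×16 → 12×16, cost 12·4·16 = 768; cumulative 1832. Total 1832.
Order Q = (A((BC)D)): (BC): 19×2 by 2×4 → 19×4, cost 19·2·4 = 152; ((BC)D): 19×4 by 4×16 → 19×16, cost 19·4·16 = 1216; cumulative 1368; (A((BC)D)): 12×19 by 19×16 → 12×16, cost 12·19·16 = 3648; cumulative 5016. Total 5016.
Difference: |1832 − 5016| = 3184.

3184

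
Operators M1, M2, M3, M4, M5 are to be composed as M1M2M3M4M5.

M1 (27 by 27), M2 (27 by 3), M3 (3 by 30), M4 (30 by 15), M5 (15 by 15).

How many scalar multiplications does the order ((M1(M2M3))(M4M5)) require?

43200

(M2M3): 27×3 by 3×30 → 27×30, cost 27·3·30 = 2430
(M1(M2M3)): 27×27 by 27×30 → 27×30, cost 27·27·30 = 21870; cumulative 24300
(M4M5): 30×15 by 15×15 → 30×15, cost 30·15·15 = 6750
((M1(M2M3))(M4M5)): 27×30 by 30×15 → 27×15, cost 27·30·15 = 12150; cumulative 43200
Total: 43200 scalar multiplications.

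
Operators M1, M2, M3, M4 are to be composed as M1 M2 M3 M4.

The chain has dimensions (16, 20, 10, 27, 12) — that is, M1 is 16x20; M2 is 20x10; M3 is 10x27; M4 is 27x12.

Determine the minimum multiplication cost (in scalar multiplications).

Adjacent pairs: M1M2 = 16·20·10 = 3200; M2M3 = 20·10·27 = 5400; M3M4 = 10·27·12 = 3240.
Length 3: M1..M3: k=1: 0+5400+16·20·27=14040; k=2: 3200+0+16·10·27=7520 → min 7520 | M2..M4: k=2: 0+3240+20·10·12=5640; k=3: 5400+0+20·27·12=11880 → min 5640.
Length 4: M1..M4: k=1: 0+5640+16·20·12=9480; k=2: 3200+3240+16·10·12=8360; k=3: 7520+0+16·27·12=12704 → min 8360.
Optimal order: ((M1 M2) (M3 M4)) with cost 8360.

8360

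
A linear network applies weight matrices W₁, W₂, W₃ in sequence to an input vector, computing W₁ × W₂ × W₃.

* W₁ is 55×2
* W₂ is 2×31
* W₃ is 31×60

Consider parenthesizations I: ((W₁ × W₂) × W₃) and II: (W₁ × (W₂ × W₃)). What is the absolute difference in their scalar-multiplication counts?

Order I = ((W₁ × W₂) × W₃): (W₁ × W₂): 55×2 by 2×31 → 55×31, cost 55·2·31 = 3410; ((W₁ × W₂) × W₃): 55×31 by 31×60 → 55×60, cost 55·31·60 = 102300; cumulative 105710. Total 105710.
Order II = (W₁ × (W₂ × W₃)): (W₂ × W₃): 2×31 by 31×60 → 2×60, cost 2·31·60 = 3720; (W₁ × (W₂ × W₃)): 55×2 by 2×60 → 55×60, cost 55·2·60 = 6600; cumulative 10320. Total 10320.
Difference: |105710 − 10320| = 95390.

95390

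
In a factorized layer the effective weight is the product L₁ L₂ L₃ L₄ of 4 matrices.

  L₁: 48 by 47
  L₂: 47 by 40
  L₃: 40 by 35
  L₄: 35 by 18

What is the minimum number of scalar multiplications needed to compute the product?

99648

Adjacent pairs: L₁L₂ = 48·47·40 = 90240; L₂L₃ = 47·40·35 = 65800; L₃L₄ = 40·35·18 = 25200.
Length 3: L₁..L₃: k=1: 0+65800+48·47·35=144760; k=2: 90240+0+48·40·35=157440 → min 144760 | L₂..L₄: k=2: 0+25200+47·40·18=59040; k=3: 65800+0+47·35·18=95410 → min 59040.
Length 4: L₁..L₄: k=1: 0+59040+48·47·18=99648; k=2: 90240+25200+48·40·18=150000; k=3: 144760+0+48·35·18=175000 → min 99648.
Optimal order: (L₁ (L₂ (L₃ L₄))) with cost 99648.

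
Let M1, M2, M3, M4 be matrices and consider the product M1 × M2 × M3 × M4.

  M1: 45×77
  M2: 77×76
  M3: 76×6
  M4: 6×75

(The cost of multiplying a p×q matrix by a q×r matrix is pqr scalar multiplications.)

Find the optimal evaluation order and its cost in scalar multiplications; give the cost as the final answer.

76152

Adjacent pairs: M1M2 = 45·77·76 = 263340; M2M3 = 77·76·6 = 35112; M3M4 = 76·6·75 = 34200.
Length 3: M1..M3: k=1: 0+35112+45·77·6=55902; k=2: 263340+0+45·76·6=283860 → min 55902 | M2..M4: k=2: 0+34200+77·76·75=473100; k=3: 35112+0+77·6·75=69762 → min 69762.
Length 4: M1..M4: k=1: 0+69762+45·77·75=329637; k=2: 263340+34200+45·76·75=554040; k=3: 55902+0+45·6·75=76152 → min 76152.
Optimal parenthesization: ((M1 × (M2 × M3)) × M4) with cost 76152.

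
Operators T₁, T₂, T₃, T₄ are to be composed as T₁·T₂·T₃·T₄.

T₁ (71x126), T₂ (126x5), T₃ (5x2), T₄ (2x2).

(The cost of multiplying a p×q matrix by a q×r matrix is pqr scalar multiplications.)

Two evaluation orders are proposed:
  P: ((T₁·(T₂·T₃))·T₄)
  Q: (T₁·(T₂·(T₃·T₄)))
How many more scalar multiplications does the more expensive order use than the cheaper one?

264

Order P = ((T₁·(T₂·T₃))·T₄): (T₂·T₃): 126×5 by 5×2 → 126×2, cost 126·5·2 = 1260; (T₁·(T₂·T₃)): 71×126 by 126×2 → 71×2, cost 71·126·2 = 17892; cumulative 19152; ((T₁·(T₂·T₃))·T₄): 71×2 by 2×2 → 71×2, cost 71·2·2 = 284; cumulative 19436. Total 19436.
Order Q = (T₁·(T₂·(T₃·T₄))): (T₃·T₄): 5×2 by 2×2 → 5×2, cost 5·2·2 = 20; (T₂·(T₃·T₄)): 126×5 by 5×2 → 126×2, cost 126·5·2 = 1260; cumulative 1280; (T₁·(T₂·(T₃·T₄))): 71×126 by 126×2 → 71×2, cost 71·126·2 = 17892; cumulative 19172. Total 19172.
Difference: |19436 − 19172| = 264.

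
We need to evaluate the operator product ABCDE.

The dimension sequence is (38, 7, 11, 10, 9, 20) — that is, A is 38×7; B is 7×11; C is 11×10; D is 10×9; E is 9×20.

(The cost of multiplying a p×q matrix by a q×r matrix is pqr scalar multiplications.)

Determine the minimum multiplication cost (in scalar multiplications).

7980

Adjacent pairs: AB = 38·7·11 = 2926; BC = 7·11·10 = 770; CD = 11·10·9 = 990; DE = 10·9·20 = 1800.
Length 3: A..C: k=1: 0+770+38·7·10=3430; k=2: 2926+0+38·11·10=7106 → min 3430 | B..D: k=2: 0+990+7·11·9=1683; k=3: 770+0+7·10·9=1400 → min 1400 | C..E: k=3: 0+1800+11·10·20=4000; k=4: 990+0+11·9·20=2970 → min 2970.
Length 4: A..D: k=1: 0+1400+38·7·9=3794; k=2: 2926+990+38·11·9=7678; k=3: 3430+0+38·10·9=6850 → min 3794 | B..E: k=2: 0+2970+7·11·20=4510; k=3: 770+1800+7·10·20=3970; k=4: 1400+0+7·9·20=2660 → min 2660.
Length 5: A..E: k=1: 0+2660+38·7·20=7980; k=2: 2926+2970+38·11·20=14256; k=3: 3430+1800+38·10·20=12830; k=4: 3794+0+38·9·20=10634 → min 7980.
Optimal order: (A(((BC)D)E)) with cost 7980.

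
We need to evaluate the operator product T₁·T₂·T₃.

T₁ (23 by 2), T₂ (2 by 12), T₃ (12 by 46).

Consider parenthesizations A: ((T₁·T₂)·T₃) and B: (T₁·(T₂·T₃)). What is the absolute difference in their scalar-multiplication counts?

Order A = ((T₁·T₂)·T₃): (T₁·T₂): 23×2 by 2×12 → 23×12, cost 23·2·12 = 552; ((T₁·T₂)·T₃): 23×12 by 12×46 → 23×46, cost 23·12·46 = 12696; cumulative 13248. Total 13248.
Order B = (T₁·(T₂·T₃)): (T₂·T₃): 2×12 by 12×46 → 2×46, cost 2·12·46 = 1104; (T₁·(T₂·T₃)): 23×2 by 2×46 → 23×46, cost 23·2·46 = 2116; cumulative 3220. Total 3220.
Difference: |13248 − 3220| = 10028.

10028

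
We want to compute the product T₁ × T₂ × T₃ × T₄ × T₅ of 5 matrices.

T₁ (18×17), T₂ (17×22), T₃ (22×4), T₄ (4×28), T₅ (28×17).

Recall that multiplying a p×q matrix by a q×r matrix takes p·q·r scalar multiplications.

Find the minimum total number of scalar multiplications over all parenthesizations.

Adjacent pairs: T₁T₂ = 18·17·22 = 6732; T₂T₃ = 17·22·4 = 1496; T₃T₄ = 22·4·28 = 2464; T₄T₅ = 4·28·17 = 1904.
Length 3: T₁..T₃: k=1: 0+1496+18·17·4=2720; k=2: 6732+0+18·22·4=8316 → min 2720 | T₂..T₄: k=2: 0+2464+17·22·28=12936; k=3: 1496+0+17·4·28=3400 → min 3400 | T₃..T₅: k=3: 0+1904+22·4·17=3400; k=4: 2464+0+22·28·17=12936 → min 3400.
Length 4: T₁..T₄: k=1: 0+3400+18·17·28=11968; k=2: 6732+2464+18·22·28=20284; k=3: 2720+0+18·4·28=4736 → min 4736 | T₂..T₅: k=2: 0+3400+17·22·17=9758; k=3: 1496+1904+17·4·17=4556; k=4: 3400+0+17·28·17=11492 → min 4556.
Length 5: T₁..T₅: k=1: 0+4556+18·17·17=9758; k=2: 6732+3400+18·22·17=16864; k=3: 2720+1904+18·4·17=5848; k=4: 4736+0+18·28·17=13304 → min 5848.
Optimal order: ((T₁ × (T₂ × T₃)) × (T₄ × T₅)) with cost 5848.

5848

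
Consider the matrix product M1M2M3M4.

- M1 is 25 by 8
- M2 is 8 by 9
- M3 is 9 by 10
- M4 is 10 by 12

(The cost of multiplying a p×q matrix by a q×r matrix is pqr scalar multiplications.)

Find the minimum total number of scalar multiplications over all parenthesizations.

4080

Adjacent pairs: M1M2 = 25·8·9 = 1800; M2M3 = 8·9·10 = 720; M3M4 = 9·10·12 = 1080.
Length 3: M1..M3: k=1: 0+720+25·8·10=2720; k=2: 1800+0+25·9·10=4050 → min 2720 | M2..M4: k=2: 0+1080+8·9·12=1944; k=3: 720+0+8·10·12=1680 → min 1680.
Length 4: M1..M4: k=1: 0+1680+25·8·12=4080; k=2: 1800+1080+25·9·12=5580; k=3: 2720+0+25·10·12=5720 → min 4080.
Optimal order: (M1((M2M3)M4)) with cost 4080.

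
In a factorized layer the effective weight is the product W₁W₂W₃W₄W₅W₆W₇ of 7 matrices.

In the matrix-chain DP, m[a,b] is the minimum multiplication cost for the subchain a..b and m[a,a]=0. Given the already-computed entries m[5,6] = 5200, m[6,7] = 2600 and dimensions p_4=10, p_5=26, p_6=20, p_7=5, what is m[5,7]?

m[5,7] = min over k∈[5,6] of m[5,k]+m[k+1,7]+p_{4}·p_k·p_{7}.
k=5: 0 + 2600 + 10·26·5 = 3900; k=6: 5200 + 0 + 10·20·5 = 6200.
Minimum: 3900 at k=5.

3900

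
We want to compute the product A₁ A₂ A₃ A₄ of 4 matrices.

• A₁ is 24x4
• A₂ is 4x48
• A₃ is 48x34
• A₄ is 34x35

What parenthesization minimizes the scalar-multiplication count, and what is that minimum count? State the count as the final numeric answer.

14648

Adjacent pairs: A₁A₂ = 24·4·48 = 4608; A₂A₃ = 4·48·34 = 6528; A₃A₄ = 48·34·35 = 57120.
Length 3: A₁..A₃: k=1: 0+6528+24·4·34=9792; k=2: 4608+0+24·48·34=43776 → min 9792 | A₂..A₄: k=2: 0+57120+4·48·35=63840; k=3: 6528+0+4·34·35=11288 → min 11288.
Length 4: A₁..A₄: k=1: 0+11288+24·4·35=14648; k=2: 4608+57120+24·48·35=102048; k=3: 9792+0+24·34·35=38352 → min 14648.
Optimal parenthesization: (A₁ ((A₂ A₃) A₄)) with cost 14648.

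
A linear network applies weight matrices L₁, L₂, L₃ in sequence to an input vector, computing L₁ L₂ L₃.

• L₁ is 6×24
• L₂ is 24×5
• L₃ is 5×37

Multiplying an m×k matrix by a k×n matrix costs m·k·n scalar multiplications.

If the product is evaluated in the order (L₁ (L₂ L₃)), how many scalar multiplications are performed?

(L₂ L₃): 24×5 by 5×37 → 24×37, cost 24·5·37 = 4440
(L₁ (L₂ L₃)): 6×24 by 24×37 → 6×37, cost 6·24·37 = 5328; cumulative 9768
Total: 9768 scalar multiplications.

9768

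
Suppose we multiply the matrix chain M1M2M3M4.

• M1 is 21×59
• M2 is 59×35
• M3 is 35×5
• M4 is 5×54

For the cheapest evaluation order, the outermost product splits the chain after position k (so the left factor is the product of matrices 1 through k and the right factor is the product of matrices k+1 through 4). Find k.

3

Adjacent pairs: M1M2 = 21·59·35 = 43365; M2M3 = 59·35·5 = 10325; M3M4 = 35·5·54 = 9450.
Length 3: M1..M3: k=1: 0+10325+21·59·5=16520; k=2: 43365+0+21·35·5=47040 → min 16520 | M2..M4: k=2: 0+9450+59·35·54=120960; k=3: 10325+0+59·5·54=26255 → min 26255.
Top-level splits: k=1: (M1..M1)·(M2..M4) → 0+26255+21·59·54 = 93161; k=2: (M1..M2)·(M3..M4) → 43365+9450+21·35·54 = 92505; k=3: (M1..M3)·(M4..M4) → 16520+0+21·5·54 = 22190.
Best split is after M3, i.e. k = 3.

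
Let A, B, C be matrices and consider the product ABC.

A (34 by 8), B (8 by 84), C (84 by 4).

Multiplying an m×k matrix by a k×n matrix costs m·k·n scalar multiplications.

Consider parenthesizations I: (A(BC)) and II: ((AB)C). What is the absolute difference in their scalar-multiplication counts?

30496

Order I = (A(BC)): (BC): 8×84 by 84×4 → 8×4, cost 8·84·4 = 2688; (A(BC)): 34×8 by 8×4 → 34×4, cost 34·8·4 = 1088; cumulative 3776. Total 3776.
Order II = ((AB)C): (AB): 34×8 by 8×84 → 34×84, cost 34·8·84 = 22848; ((AB)C): 34×84 by 84×4 → 34×4, cost 34·84·4 = 11424; cumulative 34272. Total 34272.
Difference: |3776 − 34272| = 30496.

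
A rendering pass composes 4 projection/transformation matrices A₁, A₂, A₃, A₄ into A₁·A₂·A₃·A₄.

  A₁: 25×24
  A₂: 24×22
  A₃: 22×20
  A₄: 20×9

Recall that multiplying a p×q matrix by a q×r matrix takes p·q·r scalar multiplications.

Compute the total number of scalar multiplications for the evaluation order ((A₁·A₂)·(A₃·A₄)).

(A₁·A₂): 25×24 by 24×22 → 25×22, cost 25·24·22 = 13200
(A₃·A₄): 22×20 by 20×9 → 22×9, cost 22·20·9 = 3960
((A₁·A₂)·(A₃·A₄)): 25×22 by 22×9 → 25×9, cost 25·22·9 = 4950; cumulative 22110
Total: 22110 scalar multiplications.

22110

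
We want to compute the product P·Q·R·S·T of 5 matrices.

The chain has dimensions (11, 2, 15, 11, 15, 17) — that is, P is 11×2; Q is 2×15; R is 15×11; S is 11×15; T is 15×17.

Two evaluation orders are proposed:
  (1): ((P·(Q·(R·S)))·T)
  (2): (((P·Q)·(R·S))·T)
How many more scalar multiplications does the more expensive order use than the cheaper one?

2025

Order (1) = ((P·(Q·(R·S)))·T): (R·S): 15×11 by 11×15 → 15×15, cost 15·11·15 = 2475; (Q·(R·S)): 2×15 by 15×15 → 2×15, cost 2·15·15 = 450; cumulative 2925; (P·(Q·(R·S))): 11×2 by 2×15 → 11×15, cost 11·2·15 = 330; cumulative 3255; ((P·(Q·(R·S)))·T): 11×15 by 15×17 → 11×17, cost 11·15·17 = 2805; cumulative 6060. Total 6060.
Order (2) = (((P·Q)·(R·S))·T): (P·Q): 11×2 by 2×15 → 11×15, cost 11·2·15 = 330; (R·S): 15×11 by 11×15 → 15×15, cost 15·11·15 = 2475; ((P·Q)·(R·S)): 11×15 by 15×15 → 11×15, cost 11·15·15 = 2475; cumulative 5280; (((P·Q)·(R·S))·T): 11×15 by 15×17 → 11×17, cost 11·15·17 = 2805; cumulative 8085. Total 8085.
Difference: |6060 − 8085| = 2025.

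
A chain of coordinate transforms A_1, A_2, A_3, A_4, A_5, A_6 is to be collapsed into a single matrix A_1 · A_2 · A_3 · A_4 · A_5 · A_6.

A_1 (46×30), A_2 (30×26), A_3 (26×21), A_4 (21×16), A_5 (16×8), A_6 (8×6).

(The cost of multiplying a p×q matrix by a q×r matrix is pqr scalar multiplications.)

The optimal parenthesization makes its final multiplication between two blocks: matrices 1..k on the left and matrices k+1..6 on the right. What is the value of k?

1

Adjacent pairs: A_1A_2 = 46·30·26 = 35880; A_2A_3 = 30·26·21 = 16380; A_3A_4 = 26·21·16 = 8736; A_4A_5 = 21·16·8 = 2688; A_5A_6 = 16·8·6 = 768.
Length 3: A_1..A_3: k=1: 0+16380+46·30·21=45360; k=2: 35880+0+46·26·21=60996 → min 45360 | A_2..A_4: k=2: 0+8736+30·26·16=21216; k=3: 16380+0+30·21·16=26460 → min 21216 | A_3..A_5: k=3: 0+2688+26·21·8=7056; k=4: 8736+0+26·16·8=12064 → min 7056 | A_4..A_6: k=4: 0+768+21·16·6=2784; k=5: 2688+0+21·8·6=3696 → min 2784.
Length 4: A_1..A_4: k=1: 0+21216+46·30·16=43296; k=2: 35880+8736+46·26·16=63752; k=3: 45360+0+46·21·16=60816 → min 43296 | A_2..A_5: k=2: 0+7056+30·26·8=13296; k=3: 16380+2688+30·21·8=24108; k=4: 21216+0+30·16·8=25056 → min 13296 | A_3..A_6: k=3: 0+2784+26·21·6=6060; k=4: 8736+768+26·16·6=12000; k=5: 7056+0+26·8·6=8304 → min 6060.
Length 5: A_1..A_5: k=1: 0+13296+46·30·8=24336; k=2: 35880+7056+46·26·8=52504; k=3: 45360+2688+46·21·8=55776; k=4: 43296+0+46·16·8=49184 → min 24336 | A_2..A_6: k=2: 0+6060+30·26·6=10740; k=3: 16380+2784+30·21·6=22944; k=4: 21216+768+30·16·6=24864; k=5: 13296+0+30·8·6=14736 → min 10740.
Top-level splits: k=1: (A_1..A_1)·(A_2..A_6) → 0+10740+46·30·6 = 19020; k=2: (A_1..A_2)·(A_3..A_6) → 35880+6060+46·26·6 = 49116; k=3: (A_1..A_3)·(A_4..A_6) → 45360+2784+46·21·6 = 53940; k=4: (A_1..A_4)·(A_5..A_6) → 43296+768+46·16·6 = 48480; k=5: (A_1..A_5)·(A_6..A_6) → 24336+0+46·8·6 = 26544.
Best split is after A_1, i.e. k = 1.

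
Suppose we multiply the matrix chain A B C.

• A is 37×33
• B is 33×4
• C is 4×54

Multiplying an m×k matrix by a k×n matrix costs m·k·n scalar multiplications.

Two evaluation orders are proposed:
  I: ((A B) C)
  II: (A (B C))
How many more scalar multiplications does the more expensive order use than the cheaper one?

60186

Order I = ((A B) C): (A B): 37×33 by 33×4 → 37×4, cost 37·33·4 = 4884; ((A B) C): 37×4 by 4×54 → 37×54, cost 37·4·54 = 7992; cumulative 12876. Total 12876.
Order II = (A (B C)): (B C): 33×4 by 4×54 → 33×54, cost 33·4·54 = 7128; (A (B C)): 37×33 by 33×54 → 37×54, cost 37·33·54 = 65934; cumulative 73062. Total 73062.
Difference: |12876 − 73062| = 60186.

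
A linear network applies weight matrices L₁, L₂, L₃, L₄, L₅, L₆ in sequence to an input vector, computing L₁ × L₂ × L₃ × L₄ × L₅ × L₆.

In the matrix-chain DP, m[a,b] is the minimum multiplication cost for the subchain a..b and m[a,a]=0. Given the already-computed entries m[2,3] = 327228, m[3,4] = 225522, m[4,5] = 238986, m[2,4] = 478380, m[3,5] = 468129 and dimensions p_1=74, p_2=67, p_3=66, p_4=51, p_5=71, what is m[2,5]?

m[2,5] = min over k∈[2,4] of m[2,k]+m[k+1,5]+p_{1}·p_k·p_{5}.
k=2: 0 + 468129 + 74·67·71 = 820147; k=3: 327228 + 238986 + 74·66·71 = 912978; k=4: 478380 + 0 + 74·51·71 = 746334.
Minimum: 746334 at k=4.

746334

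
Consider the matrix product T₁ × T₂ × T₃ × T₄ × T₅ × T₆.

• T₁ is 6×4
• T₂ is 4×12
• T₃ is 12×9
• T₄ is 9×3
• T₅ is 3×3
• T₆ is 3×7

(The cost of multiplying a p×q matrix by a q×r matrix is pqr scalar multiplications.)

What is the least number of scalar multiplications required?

Adjacent pairs: T₁T₂ = 6·4·12 = 288; T₂T₃ = 4·12·9 = 432; T₃T₄ = 12·9·3 = 324; T₄T₅ = 9·3·3 = 81; T₅T₆ = 3·3·7 = 63.
Length 3: T₁..T₃: k=1: 0+432+6·4·9=648; k=2: 288+0+6·12·9=936 → min 648 | T₂..T₄: k=2: 0+324+4·12·3=468; k=3: 432+0+4·9·3=540 → min 468 | T₃..T₅: k=3: 0+81+12·9·3=405; k=4: 324+0+12·3·3=432 → min 405 | T₄..T₆: k=4: 0+63+9·3·7=252; k=5: 81+0+9·3·7=270 → min 252.
Length 4: T₁..T₄: k=1: 0+468+6·4·3=540; k=2: 288+324+6·12·3=828; k=3: 648+0+6·9·3=810 → min 540 | T₂..T₅: k=2: 0+405+4·12·3=549; k=3: 432+81+4·9·3=621; k=4: 468+0+4·3·3=504 → min 504 | T₃..T₆: k=3: 0+252+12·9·7=1008; k=4: 324+63+12·3·7=639; k=5: 405+0+12·3·7=657 → min 639.
Length 5: T₁..T₅: k=1: 0+504+6·4·3=576; k=2: 288+405+6·12·3=909; k=3: 648+81+6·9·3=891; k=4: 540+0+6·3·3=594 → min 576 | T₂..T₆: k=2: 0+639+4·12·7=975; k=3: 432+252+4·9·7=936; k=4: 468+63+4·3·7=615; k=5: 504+0+4·3·7=588 → min 588.
Length 6: T₁..T₆: k=1: 0+588+6·4·7=756; k=2: 288+639+6·12·7=1431; k=3: 648+252+6·9·7=1278; k=4: 540+63+6·3·7=729; k=5: 576+0+6·3·7=702 → min 702.
Optimal order: ((T₁ × ((T₂ × (T₃ × T₄)) × T₅)) × T₆) with cost 702.

702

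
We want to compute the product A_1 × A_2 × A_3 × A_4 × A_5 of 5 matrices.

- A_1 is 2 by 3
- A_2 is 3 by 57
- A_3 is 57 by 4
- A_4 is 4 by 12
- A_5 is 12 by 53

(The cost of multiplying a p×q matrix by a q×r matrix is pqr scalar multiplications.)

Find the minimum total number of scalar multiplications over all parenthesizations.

2076

Adjacent pairs: A_1A_2 = 2·3·57 = 342; A_2A_3 = 3·57·4 = 684; A_3A_4 = 57·4·12 = 2736; A_4A_5 = 4·12·53 = 2544.
Length 3: A_1..A_3: k=1: 0+684+2·3·4=708; k=2: 342+0+2·57·4=798 → min 708 | A_2..A_4: k=2: 0+2736+3·57·12=4788; k=3: 684+0+3·4·12=828 → min 828 | A_3..A_5: k=3: 0+2544+57·4·53=14628; k=4: 2736+0+57·12·53=38988 → min 14628.
Length 4: A_1..A_4: k=1: 0+828+2·3·12=900; k=2: 342+2736+2·57·12=4446; k=3: 708+0+2·4·12=804 → min 804 | A_2..A_5: k=2: 0+14628+3·57·53=23691; k=3: 684+2544+3·4·53=3864; k=4: 828+0+3·12·53=2736 → min 2736.
Length 5: A_1..A_5: k=1: 0+2736+2·3·53=3054; k=2: 342+14628+2·57·53=21012; k=3: 708+2544+2·4·53=3676; k=4: 804+0+2·12·53=2076 → min 2076.
Optimal order: (((A_1 × (A_2 × A_3)) × A_4) × A_5) with cost 2076.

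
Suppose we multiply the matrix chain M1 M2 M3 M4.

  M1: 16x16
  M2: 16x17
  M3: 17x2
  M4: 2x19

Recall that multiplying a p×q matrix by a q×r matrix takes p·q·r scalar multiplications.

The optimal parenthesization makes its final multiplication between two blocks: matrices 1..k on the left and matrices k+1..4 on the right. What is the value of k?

Adjacent pairs: M1M2 = 16·16·17 = 4352; M2M3 = 16·17·2 = 544; M3M4 = 17·2·19 = 646.
Length 3: M1..M3: k=1: 0+544+16·16·2=1056; k=2: 4352+0+16·17·2=4896 → min 1056 | M2..M4: k=2: 0+646+16·17·19=5814; k=3: 544+0+16·2·19=1152 → min 1152.
Top-level splits: k=1: (M1..M1)·(M2..M4) → 0+1152+16·16·19 = 6016; k=2: (M1..M2)·(M3..M4) → 4352+646+16·17·19 = 10166; k=3: (M1..M3)·(M4..M4) → 1056+0+16·2·19 = 1664.
Best split is after M3, i.e. k = 3.

3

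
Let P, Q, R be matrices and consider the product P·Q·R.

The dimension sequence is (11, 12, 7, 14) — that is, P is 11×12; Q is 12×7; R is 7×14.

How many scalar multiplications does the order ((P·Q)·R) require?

2002

(P·Q): 11×12 by 12×7 → 11×7, cost 11·12·7 = 924
((P·Q)·R): 11×7 by 7×14 → 11×14, cost 11·7·14 = 1078; cumulative 2002
Total: 2002 scalar multiplications.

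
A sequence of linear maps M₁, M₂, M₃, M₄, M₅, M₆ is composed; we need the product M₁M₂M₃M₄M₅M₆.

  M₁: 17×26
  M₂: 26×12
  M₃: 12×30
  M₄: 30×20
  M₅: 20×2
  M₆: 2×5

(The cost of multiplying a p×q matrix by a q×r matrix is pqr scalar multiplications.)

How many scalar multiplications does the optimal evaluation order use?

Adjacent pairs: M₁M₂ = 17·26·12 = 5304; M₂M₃ = 26·12·30 = 9360; M₃M₄ = 12·30·20 = 7200; M₄M₅ = 30·20·2 = 1200; M₅M₆ = 20·2·5 = 200.
Length 3: M₁..M₃: k=1: 0+9360+17·26·30=22620; k=2: 5304+0+17·12·30=11424 → min 11424 | M₂..M₄: k=2: 0+7200+26·12·20=13440; k=3: 9360+0+26·30·20=24960 → min 13440 | M₃..M₅: k=3: 0+1200+12·30·2=1920; k=4: 7200+0+12·20·2=7680 → min 1920 | M₄..M₆: k=4: 0+200+30·20·5=3200; k=5: 1200+0+30·2·5=1500 → min 1500.
Length 4: M₁..M₄: k=1: 0+13440+17·26·20=22280; k=2: 5304+7200+17·12·20=16584; k=3: 11424+0+17·30·20=21624 → min 16584 | M₂..M₅: k=2: 0+1920+26·12·2=2544; k=3: 9360+1200+26·30·2=12120; k=4: 13440+0+26·20·2=14480 → min 2544 | M₃..M₆: k=3: 0+1500+12·30·5=3300; k=4: 7200+200+12·20·5=8600; k=5: 1920+0+12·2·5=2040 → min 2040.
Length 5: M₁..M₅: k=1: 0+2544+17·26·2=3428; k=2: 5304+1920+17·12·2=7632; k=3: 11424+1200+17·30·2=13644; k=4: 16584+0+17·20·2=17264 → min 3428 | M₂..M₆: k=2: 0+2040+26·12·5=3600; k=3: 9360+1500+26·30·5=14760; k=4: 13440+200+26·20·5=16240; k=5: 2544+0+26·2·5=2804 → min 2804.
Length 6: M₁..M₆: k=1: 0+2804+17·26·5=5014; k=2: 5304+2040+17·12·5=8364; k=3: 11424+1500+17·30·5=15474; k=4: 16584+200+17·20·5=18484; k=5: 3428+0+17·2·5=3598 → min 3598.
Optimal order: ((M₁(M₂(M₃(M₄M₅))))M₆) with cost 3598.

3598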